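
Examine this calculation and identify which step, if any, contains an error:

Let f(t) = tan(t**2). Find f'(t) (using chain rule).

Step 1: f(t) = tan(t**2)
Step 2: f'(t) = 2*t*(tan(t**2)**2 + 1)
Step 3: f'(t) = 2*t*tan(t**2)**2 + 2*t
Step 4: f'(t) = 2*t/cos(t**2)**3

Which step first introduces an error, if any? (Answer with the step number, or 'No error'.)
Step 4

Step 4 is incorrect due to a wrong exponent.
The step shows: 2*t/cos(t**2)**3
The correct value should be: 2*t/cos(t**2)**2

Explanation: The exponent -2 on cos(t**2) was incorrectly written as -3: the term 2*t/cos(t**2)**2 was incorrectly written as 2*t/cos(t**2)**3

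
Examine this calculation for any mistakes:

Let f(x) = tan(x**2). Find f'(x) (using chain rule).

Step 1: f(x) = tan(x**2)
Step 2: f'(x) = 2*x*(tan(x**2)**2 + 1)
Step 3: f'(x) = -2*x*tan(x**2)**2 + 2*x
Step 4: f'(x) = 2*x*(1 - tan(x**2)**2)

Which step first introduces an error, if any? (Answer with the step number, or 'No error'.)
Step 3

Step 3 is incorrect due to a sign flip.
The step shows: -2*x*tan(x**2)**2 + 2*x
The correct value should be: 2*x*tan(x**2)**2 + 2*x

Explanation: The sign of one term was flipped: the term 2*x*tan(x**2)**2 was incorrectly written as -2*x*tan(x**2)**2
The later steps are derived from this incorrect expression, so the error originates in Step 3.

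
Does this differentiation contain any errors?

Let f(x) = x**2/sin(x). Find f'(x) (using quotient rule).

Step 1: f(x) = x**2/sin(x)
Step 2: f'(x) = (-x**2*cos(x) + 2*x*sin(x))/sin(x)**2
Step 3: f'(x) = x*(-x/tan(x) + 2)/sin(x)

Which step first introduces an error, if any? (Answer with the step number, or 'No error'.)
No error

All steps in this derivation are correct.
The final answer f'(x) = x*(-x/tan(x) + 2)/sin(x) is valid.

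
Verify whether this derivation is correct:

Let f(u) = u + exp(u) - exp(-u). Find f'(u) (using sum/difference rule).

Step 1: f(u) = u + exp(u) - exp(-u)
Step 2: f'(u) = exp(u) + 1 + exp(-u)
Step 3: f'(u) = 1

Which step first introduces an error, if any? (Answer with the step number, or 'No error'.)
Step 3

Step 3 is incorrect due to a dropped term.
The step shows: 1
The correct value should be: 2*cosh(u) + 1

Explanation: A term was dropped: the term 2*cosh(u) was incorrectly omitted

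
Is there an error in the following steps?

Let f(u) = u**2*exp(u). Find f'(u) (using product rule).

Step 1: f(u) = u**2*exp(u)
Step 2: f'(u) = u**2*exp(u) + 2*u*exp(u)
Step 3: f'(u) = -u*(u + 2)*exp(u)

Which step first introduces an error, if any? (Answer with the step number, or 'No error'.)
Step 3

Step 3 is incorrect due to a sign flip.
The step shows: -u*(u + 2)*exp(u)
The correct value should be: u*(u + 2)*exp(u)

Explanation: The sign of the whole expression was flipped: the term u*(u + 2)*exp(u) was incorrectly written as -u*(u + 2)*exp(u)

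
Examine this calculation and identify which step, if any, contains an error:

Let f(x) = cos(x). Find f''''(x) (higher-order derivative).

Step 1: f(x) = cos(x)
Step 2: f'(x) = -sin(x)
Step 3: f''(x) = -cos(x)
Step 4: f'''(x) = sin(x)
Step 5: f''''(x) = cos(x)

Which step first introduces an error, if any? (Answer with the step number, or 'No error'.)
No error

All steps in this derivation are correct.
The final answer f''''(x) = cos(x) is valid.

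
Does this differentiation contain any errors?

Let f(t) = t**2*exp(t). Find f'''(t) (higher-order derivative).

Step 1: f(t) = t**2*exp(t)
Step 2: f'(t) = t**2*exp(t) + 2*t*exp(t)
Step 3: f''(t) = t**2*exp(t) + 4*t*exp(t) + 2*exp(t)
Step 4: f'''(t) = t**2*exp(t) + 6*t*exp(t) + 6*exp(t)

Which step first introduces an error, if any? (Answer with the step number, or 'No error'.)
No error

All steps in this derivation are correct.
The final answer f'''(t) = t**2*exp(t) + 6*t*exp(t) + 6*exp(t) is valid.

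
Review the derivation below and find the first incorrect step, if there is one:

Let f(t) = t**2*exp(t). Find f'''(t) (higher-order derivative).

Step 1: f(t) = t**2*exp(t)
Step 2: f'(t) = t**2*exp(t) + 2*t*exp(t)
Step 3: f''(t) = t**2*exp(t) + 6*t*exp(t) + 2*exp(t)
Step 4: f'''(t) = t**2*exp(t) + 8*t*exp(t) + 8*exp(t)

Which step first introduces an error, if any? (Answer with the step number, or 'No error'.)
Step 3

Step 3 is incorrect due to a wrong coefficient.
The step shows: t**2*exp(t) + 6*t*exp(t) + 2*exp(t)
The correct value should be: t**2*exp(t) + 4*t*exp(t) + 2*exp(t)

Explanation: The coefficient 4 was incorrectly written as 6: the term 4*t*exp(t) was incorrectly written as 6*t*exp(t)
The later steps are derived from this incorrect expression, so the error originates in Step 3.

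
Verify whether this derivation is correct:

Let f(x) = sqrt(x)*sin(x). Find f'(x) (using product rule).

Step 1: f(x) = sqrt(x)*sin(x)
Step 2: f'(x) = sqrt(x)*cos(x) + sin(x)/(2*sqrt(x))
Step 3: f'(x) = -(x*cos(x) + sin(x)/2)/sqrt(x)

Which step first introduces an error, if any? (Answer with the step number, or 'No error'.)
Step 3

Step 3 is incorrect due to a sign flip.
The step shows: -(x*cos(x) + sin(x)/2)/sqrt(x)
The correct value should be: (x*cos(x) + sin(x)/2)/sqrt(x)

Explanation: The sign of the whole expression was flipped: the term (x*cos(x) + sin(x)/2)/sqrt(x) was incorrectly written as -(x*cos(x) + sin(x)/2)/sqrt(x)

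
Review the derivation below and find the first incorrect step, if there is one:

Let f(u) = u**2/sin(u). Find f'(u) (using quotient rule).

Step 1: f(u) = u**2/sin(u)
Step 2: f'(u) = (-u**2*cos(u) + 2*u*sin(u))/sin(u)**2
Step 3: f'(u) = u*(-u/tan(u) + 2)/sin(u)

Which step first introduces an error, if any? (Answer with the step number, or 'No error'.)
No error

All steps in this derivation are correct.
The final answer f'(u) = u*(-u/tan(u) + 2)/sin(u) is valid.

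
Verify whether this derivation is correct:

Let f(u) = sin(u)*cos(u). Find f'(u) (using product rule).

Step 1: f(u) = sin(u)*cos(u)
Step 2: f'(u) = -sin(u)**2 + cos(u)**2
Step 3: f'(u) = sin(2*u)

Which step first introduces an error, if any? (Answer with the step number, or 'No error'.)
Step 3

Step 3 is incorrect due to a wrong trig function.
The step shows: sin(2*u)
The correct value should be: cos(2*u)

Explanation: cos(2*u) was incorrectly written as sin(2*u): the term cos(2*u) was incorrectly written as sin(2*u)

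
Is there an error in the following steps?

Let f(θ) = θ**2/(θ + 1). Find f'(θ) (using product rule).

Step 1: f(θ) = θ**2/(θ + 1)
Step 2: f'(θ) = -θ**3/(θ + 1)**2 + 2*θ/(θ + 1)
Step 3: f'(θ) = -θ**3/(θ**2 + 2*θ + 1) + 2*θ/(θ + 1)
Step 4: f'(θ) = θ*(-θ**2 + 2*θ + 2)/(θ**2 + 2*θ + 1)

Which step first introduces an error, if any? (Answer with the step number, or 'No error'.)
Step 2

Step 2 is incorrect due to a wrong exponent.
The step shows: -θ**3/(θ + 1)**2 + 2*θ/(θ + 1)
The correct value should be: -θ**2/(θ + 1)**2 + 2*θ/(θ + 1)

Explanation: The exponent 2 on θ was incorrectly written as 3: the term -θ**2/(θ + 1)**2 was incorrectly written as -θ**3/(θ + 1)**2
The later steps are derived from this incorrect expression, so the error originates in Step 2.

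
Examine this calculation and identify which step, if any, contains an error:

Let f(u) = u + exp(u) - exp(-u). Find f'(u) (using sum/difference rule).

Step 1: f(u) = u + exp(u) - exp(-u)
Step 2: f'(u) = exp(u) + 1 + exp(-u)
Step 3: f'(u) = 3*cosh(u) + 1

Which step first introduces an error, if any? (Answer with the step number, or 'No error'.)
Step 3

Step 3 is incorrect due to a wrong coefficient.
The step shows: 3*cosh(u) + 1
The correct value should be: 2*cosh(u) + 1

Explanation: The coefficient 2 was incorrectly written as 3: the term 2*cosh(u) was incorrectly written as 3*cosh(u)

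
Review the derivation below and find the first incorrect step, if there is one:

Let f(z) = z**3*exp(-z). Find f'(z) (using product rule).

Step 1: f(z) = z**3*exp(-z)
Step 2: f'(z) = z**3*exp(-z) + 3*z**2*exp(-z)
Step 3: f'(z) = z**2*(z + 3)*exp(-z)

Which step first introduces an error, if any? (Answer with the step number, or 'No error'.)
Step 2

Step 2 is incorrect due to a sign flip.
The step shows: z**3*exp(-z) + 3*z**2*exp(-z)
The correct value should be: -z**3*exp(-z) + 3*z**2*exp(-z)

Explanation: The sign of one term was flipped: the term -z**3*exp(-z) was incorrectly written as z**3*exp(-z)
The later steps are derived from this incorrect expression, so the error originates in Step 2.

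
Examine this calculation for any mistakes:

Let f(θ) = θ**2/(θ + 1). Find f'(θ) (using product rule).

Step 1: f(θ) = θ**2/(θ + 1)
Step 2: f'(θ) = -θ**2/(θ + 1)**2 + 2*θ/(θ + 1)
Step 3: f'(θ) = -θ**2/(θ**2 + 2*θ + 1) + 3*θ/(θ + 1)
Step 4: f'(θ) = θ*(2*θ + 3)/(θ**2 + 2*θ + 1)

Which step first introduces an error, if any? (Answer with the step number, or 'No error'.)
Step 3

Step 3 is incorrect due to a wrong coefficient.
The step shows: -θ**2/(θ**2 + 2*θ + 1) + 3*θ/(θ + 1)
The correct value should be: -θ**2/(θ**2 + 2*θ + 1) + 2*θ/(θ + 1)

Explanation: The coefficient 2 was incorrectly written as 3: the term 2*θ/(θ + 1) was incorrectly written as 3*θ/(θ + 1)
The later steps are derived from this incorrect expression, so the error originates in Step 3.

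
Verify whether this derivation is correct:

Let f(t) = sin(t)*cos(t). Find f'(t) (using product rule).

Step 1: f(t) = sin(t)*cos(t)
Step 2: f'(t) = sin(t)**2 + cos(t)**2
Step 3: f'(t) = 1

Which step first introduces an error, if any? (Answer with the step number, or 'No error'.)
Step 2

Step 2 is incorrect due to a sign flip.
The step shows: sin(t)**2 + cos(t)**2
The correct value should be: -sin(t)**2 + cos(t)**2

Explanation: The sign of one term was flipped: the term -sin(t)**2 was incorrectly written as sin(t)**2
The later steps are derived from this incorrect expression, so the error originates in Step 2.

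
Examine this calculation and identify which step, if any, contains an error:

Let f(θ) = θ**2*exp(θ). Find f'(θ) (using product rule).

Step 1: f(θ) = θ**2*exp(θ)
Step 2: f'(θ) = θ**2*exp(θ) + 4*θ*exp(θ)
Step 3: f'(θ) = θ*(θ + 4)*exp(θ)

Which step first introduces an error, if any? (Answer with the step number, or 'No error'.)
Step 2

Step 2 is incorrect due to a wrong coefficient.
The step shows: θ**2*exp(θ) + 4*θ*exp(θ)
The correct value should be: θ**2*exp(θ) + 2*θ*exp(θ)

Explanation: The coefficient 2 was incorrectly written as 4: the term 2*θ*exp(θ) was incorrectly written as 4*θ*exp(θ)
The later steps are derived from this incorrect expression, so the error originates in Step 2.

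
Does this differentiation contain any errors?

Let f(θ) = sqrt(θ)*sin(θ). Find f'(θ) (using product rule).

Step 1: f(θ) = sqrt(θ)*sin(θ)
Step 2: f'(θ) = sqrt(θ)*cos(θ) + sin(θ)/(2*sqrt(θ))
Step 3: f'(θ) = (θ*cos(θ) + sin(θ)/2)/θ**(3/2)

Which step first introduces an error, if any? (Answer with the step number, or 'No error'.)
Step 3

Step 3 is incorrect due to a wrong exponent.
The step shows: (θ*cos(θ) + sin(θ)/2)/θ**(3/2)
The correct value should be: (θ*cos(θ) + sin(θ)/2)/sqrt(θ)

Explanation: The exponent -1/2 on θ was incorrectly written as -3/2: the term (θ*cos(θ) + sin(θ)/2)/sqrt(θ) was incorrectly written as (θ*cos(θ) + sin(θ)/2)/θ**(3/2)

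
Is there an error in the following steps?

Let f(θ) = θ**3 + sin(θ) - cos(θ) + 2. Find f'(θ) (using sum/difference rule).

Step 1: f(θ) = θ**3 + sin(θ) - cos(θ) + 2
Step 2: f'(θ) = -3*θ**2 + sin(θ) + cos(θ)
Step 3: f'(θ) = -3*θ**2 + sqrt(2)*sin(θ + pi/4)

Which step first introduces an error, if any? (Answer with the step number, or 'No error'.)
Step 2

Step 2 is incorrect due to a sign flip.
The step shows: -3*θ**2 + sin(θ) + cos(θ)
The correct value should be: 3*θ**2 + sin(θ) + cos(θ)

Explanation: The sign of one term was flipped: the term 3*θ**2 was incorrectly written as -3*θ**2
The later steps are derived from this incorrect expression, so the error originates in Step 2.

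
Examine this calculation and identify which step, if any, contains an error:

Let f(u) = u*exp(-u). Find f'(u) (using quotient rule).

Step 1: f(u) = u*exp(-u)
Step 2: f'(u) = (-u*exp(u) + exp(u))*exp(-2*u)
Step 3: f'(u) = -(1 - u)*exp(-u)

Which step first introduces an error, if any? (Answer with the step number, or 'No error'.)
Step 3

Step 3 is incorrect due to a sign flip.
The step shows: -(1 - u)*exp(-u)
The correct value should be: (1 - u)*exp(-u)

Explanation: The sign of the whole expression was flipped: the term (1 - u)*exp(-u) was incorrectly written as -(1 - u)*exp(-u)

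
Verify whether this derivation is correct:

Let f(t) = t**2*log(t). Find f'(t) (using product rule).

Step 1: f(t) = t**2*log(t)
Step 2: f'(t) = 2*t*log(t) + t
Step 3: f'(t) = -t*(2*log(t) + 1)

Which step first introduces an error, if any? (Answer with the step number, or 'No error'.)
Step 3

Step 3 is incorrect due to a sign flip.
The step shows: -t*(2*log(t) + 1)
The correct value should be: t*(2*log(t) + 1)

Explanation: The sign of the whole expression was flipped: the term t*(2*log(t) + 1) was incorrectly written as -t*(2*log(t) + 1)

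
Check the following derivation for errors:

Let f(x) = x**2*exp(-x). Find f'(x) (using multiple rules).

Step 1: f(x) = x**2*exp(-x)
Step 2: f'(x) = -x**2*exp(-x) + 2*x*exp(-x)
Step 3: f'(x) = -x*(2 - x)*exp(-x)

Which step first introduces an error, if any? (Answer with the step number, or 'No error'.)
Step 3

Step 3 is incorrect due to a sign flip.
The step shows: -x*(2 - x)*exp(-x)
The correct value should be: x*(2 - x)*exp(-x)

Explanation: The sign of the whole expression was flipped: the term x*(2 - x)*exp(-x) was incorrectly written as -x*(2 - x)*exp(-x)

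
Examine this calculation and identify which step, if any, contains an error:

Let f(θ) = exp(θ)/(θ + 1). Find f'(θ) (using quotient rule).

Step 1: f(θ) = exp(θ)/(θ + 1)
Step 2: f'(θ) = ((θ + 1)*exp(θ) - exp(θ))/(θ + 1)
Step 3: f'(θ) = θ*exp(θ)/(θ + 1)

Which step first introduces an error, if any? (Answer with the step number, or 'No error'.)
Step 2

Step 2 is incorrect due to a wrong exponent.
The step shows: ((θ + 1)*exp(θ) - exp(θ))/(θ + 1)
The correct value should be: ((θ + 1)*exp(θ) - exp(θ))/(θ + 1)**2

Explanation: The exponent -2 on θ + 1 was incorrectly written as -1: the term ((θ + 1)*exp(θ) - exp(θ))/(θ + 1)**2 was incorrectly written as ((θ + 1)*exp(θ) - exp(θ))/(θ + 1)
The later steps are derived from this incorrect expression, so the error originates in Step 2.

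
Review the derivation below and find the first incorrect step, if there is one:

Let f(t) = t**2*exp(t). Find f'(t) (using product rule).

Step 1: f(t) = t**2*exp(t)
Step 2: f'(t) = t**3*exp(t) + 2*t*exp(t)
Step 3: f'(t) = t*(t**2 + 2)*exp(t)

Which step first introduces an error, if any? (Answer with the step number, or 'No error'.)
Step 2

Step 2 is incorrect due to a wrong exponent.
The step shows: t**3*exp(t) + 2*t*exp(t)
The correct value should be: t**2*exp(t) + 2*t*exp(t)

Explanation: The exponent 2 on t was incorrectly written as 3: the term t**2*exp(t) was incorrectly written as t**3*exp(t)
The later steps are derived from this incorrect expression, so the error originates in Step 2.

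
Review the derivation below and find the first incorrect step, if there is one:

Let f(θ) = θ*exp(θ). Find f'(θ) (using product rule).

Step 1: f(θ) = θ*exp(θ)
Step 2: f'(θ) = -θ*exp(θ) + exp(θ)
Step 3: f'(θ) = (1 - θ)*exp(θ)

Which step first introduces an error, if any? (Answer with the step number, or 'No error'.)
Step 2

Step 2 is incorrect due to a sign flip.
The step shows: -θ*exp(θ) + exp(θ)
The correct value should be: θ*exp(θ) + exp(θ)

Explanation: The sign of one term was flipped: the term θ*exp(θ) was incorrectly written as -θ*exp(θ)
The later steps are derived from this incorrect expression, so the error originates in Step 2.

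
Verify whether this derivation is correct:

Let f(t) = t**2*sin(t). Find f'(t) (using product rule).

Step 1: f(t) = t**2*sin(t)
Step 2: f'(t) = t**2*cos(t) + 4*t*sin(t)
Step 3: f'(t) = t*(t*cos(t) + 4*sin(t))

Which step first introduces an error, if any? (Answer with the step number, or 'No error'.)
Step 2

Step 2 is incorrect due to a wrong coefficient.
The step shows: t**2*cos(t) + 4*t*sin(t)
The correct value should be: t**2*cos(t) + 2*t*sin(t)

Explanation: The coefficient 2 was incorrectly written as 4: the term 2*t*sin(t) was incorrectly written as 4*t*sin(t)
The later steps are derived from this incorrect expression, so the error originates in Step 2.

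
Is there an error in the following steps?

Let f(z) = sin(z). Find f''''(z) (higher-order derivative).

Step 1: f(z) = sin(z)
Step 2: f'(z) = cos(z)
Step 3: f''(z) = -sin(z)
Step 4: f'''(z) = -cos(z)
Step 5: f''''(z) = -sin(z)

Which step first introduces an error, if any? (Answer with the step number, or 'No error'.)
Step 5

Step 5 is incorrect due to a sign flip.
The step shows: -sin(z)
The correct value should be: sin(z)

Explanation: The sign of the whole expression was flipped: the term sin(z) was incorrectly written as -sin(z)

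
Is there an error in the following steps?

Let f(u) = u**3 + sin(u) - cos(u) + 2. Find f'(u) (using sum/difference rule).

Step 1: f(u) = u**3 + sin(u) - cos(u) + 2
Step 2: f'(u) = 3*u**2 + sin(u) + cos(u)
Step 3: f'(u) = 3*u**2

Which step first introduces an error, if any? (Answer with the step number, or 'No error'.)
Step 3

Step 3 is incorrect due to a dropped term.
The step shows: 3*u**2
The correct value should be: 3*u**2 + sqrt(2)*sin(u + pi/4)

Explanation: A term was dropped: the term sqrt(2)*sin(u + pi/4) was incorrectly omitted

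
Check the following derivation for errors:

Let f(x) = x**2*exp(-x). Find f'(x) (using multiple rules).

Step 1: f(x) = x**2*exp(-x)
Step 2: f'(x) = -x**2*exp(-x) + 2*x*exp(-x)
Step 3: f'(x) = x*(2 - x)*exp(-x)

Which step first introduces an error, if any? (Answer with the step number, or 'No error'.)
No error

All steps in this derivation are correct.
The final answer f'(x) = x*(2 - x)*exp(-x) is valid.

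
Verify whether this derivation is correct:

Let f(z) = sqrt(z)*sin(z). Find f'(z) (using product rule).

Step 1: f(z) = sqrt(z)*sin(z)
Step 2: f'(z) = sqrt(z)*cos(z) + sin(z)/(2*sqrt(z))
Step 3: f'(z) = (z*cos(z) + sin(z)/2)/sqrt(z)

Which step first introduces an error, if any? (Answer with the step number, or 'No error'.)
No error

All steps in this derivation are correct.
The final answer f'(z) = (z*cos(z) + sin(z)/2)/sqrt(z) is valid.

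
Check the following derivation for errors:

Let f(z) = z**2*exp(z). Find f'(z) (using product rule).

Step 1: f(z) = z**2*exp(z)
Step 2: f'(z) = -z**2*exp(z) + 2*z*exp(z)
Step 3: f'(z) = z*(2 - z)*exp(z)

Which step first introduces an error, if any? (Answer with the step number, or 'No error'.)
Step 2

Step 2 is incorrect due to a sign flip.
The step shows: -z**2*exp(z) + 2*z*exp(z)
The correct value should be: z**2*exp(z) + 2*z*exp(z)

Explanation: The sign of one term was flipped: the term z**2*exp(z) was incorrectly written as -z**2*exp(z)
The later steps are derived from this incorrect expression, so the error originates in Step 2.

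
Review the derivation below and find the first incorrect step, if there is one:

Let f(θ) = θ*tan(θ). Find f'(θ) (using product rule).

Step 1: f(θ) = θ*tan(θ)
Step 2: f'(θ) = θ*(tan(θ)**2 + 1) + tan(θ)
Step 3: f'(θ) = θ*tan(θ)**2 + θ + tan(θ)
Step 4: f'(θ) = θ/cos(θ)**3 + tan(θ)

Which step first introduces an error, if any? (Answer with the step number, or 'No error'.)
Step 4

Step 4 is incorrect due to a wrong exponent.
The step shows: θ/cos(θ)**3 + tan(θ)
The correct value should be: θ/cos(θ)**2 + tan(θ)

Explanation: The exponent -2 on cos(θ) was incorrectly written as -3: the term θ/cos(θ)**2 was incorrectly written as θ/cos(θ)**3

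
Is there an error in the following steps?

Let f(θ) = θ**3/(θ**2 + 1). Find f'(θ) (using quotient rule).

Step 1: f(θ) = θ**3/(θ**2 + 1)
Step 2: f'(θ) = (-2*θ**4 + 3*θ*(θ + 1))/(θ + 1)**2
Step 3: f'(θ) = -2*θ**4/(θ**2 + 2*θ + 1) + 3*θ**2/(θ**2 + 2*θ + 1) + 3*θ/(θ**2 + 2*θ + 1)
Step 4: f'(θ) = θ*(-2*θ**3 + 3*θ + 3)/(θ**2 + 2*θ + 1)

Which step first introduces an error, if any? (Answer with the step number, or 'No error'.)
Step 2

Step 2 is incorrect due to a wrong exponent.
The step shows: (-2*θ**4 + 3*θ*(θ + 1))/(θ + 1)**2
The correct value should be: (-2*θ**4 + 3*θ**2*(θ**2 + 1))/(θ**2 + 1)**2

Explanation: The exponent 2 on θ was incorrectly written as 1: the term (-2*θ**4 + 3*θ**2*(θ**2 + 1))/(θ**2 + 1)**2 was incorrectly written as (-2*θ**4 + 3*θ*(θ + 1))/(θ + 1)**2
The later steps are derived from this incorrect expression, so the error originates in Step 2.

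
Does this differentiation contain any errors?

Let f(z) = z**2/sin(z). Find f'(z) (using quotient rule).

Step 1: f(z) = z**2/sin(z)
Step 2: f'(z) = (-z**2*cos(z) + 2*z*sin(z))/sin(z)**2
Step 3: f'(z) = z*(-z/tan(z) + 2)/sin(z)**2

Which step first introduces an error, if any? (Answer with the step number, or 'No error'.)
Step 3

Step 3 is incorrect due to a wrong exponent.
The step shows: z*(-z/tan(z) + 2)/sin(z)**2
The correct value should be: z*(-z/tan(z) + 2)/sin(z)

Explanation: The exponent -1 on sin(z) was incorrectly written as -2: the term z*(-z/tan(z) + 2)/sin(z) was incorrectly written as z*(-z/tan(z) + 2)/sin(z)**2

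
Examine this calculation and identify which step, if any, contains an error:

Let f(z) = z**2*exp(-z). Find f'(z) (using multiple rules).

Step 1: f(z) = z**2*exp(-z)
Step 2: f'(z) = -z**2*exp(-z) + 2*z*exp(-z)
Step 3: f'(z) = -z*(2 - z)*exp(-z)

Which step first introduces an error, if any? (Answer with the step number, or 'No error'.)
Step 3

Step 3 is incorrect due to a sign flip.
The step shows: -z*(2 - z)*exp(-z)
The correct value should be: z*(2 - z)*exp(-z)

Explanation: The sign of the whole expression was flipped: the term z*(2 - z)*exp(-z) was incorrectly written as -z*(2 - z)*exp(-z)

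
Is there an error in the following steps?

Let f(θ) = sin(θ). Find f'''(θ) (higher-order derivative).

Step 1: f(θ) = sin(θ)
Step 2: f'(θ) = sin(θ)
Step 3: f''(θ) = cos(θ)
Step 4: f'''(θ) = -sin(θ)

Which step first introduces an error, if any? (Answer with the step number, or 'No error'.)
Step 2

Step 2 is incorrect due to a wrong trig function.
The step shows: sin(θ)
The correct value should be: cos(θ)

Explanation: cos(θ) was incorrectly written as sin(θ): the term cos(θ) was incorrectly written as sin(θ)
The later steps are derived from this incorrect expression, so the error originates in Step 2.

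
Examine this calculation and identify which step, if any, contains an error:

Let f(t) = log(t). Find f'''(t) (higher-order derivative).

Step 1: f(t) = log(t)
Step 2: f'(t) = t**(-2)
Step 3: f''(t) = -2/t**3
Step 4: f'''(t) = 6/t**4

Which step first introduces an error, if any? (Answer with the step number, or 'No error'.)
Step 2

Step 2 is incorrect due to a wrong exponent.
The step shows: t**(-2)
The correct value should be: 1/t

Explanation: The exponent -1 on t was incorrectly written as -2: the term 1/t was incorrectly written as t**(-2)
The later steps are derived from this incorrect expression, so the error originates in Step 2.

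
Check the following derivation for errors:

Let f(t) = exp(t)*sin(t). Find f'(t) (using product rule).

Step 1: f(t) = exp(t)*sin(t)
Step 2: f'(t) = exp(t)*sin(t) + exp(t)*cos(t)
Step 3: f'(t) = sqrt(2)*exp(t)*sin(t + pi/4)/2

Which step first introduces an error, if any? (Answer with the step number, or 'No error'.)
Step 3

Step 3 is incorrect due to a wrong exponent.
The step shows: sqrt(2)*exp(t)*sin(t + pi/4)/2
The correct value should be: sqrt(2)*exp(t)*sin(t + pi/4)

Explanation: The exponent 1/2 on 2 was incorrectly written as -1/2: the term sqrt(2)*exp(t)*sin(t + pi/4) was incorrectly written as sqrt(2)*exp(t)*sin(t + pi/4)/2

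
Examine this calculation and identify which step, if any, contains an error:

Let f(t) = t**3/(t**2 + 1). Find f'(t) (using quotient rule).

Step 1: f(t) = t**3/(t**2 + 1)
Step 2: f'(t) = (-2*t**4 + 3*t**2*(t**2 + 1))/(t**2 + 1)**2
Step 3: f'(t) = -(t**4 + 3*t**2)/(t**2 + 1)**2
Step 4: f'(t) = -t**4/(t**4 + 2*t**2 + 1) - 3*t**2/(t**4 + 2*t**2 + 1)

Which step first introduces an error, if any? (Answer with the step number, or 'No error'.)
Step 3

Step 3 is incorrect due to a sign flip.
The step shows: -(t**4 + 3*t**2)/(t**2 + 1)**2
The correct value should be: (t**4 + 3*t**2)/(t**2 + 1)**2

Explanation: The sign of the whole expression was flipped: the term (t**4 + 3*t**2)/(t**2 + 1)**2 was incorrectly written as -(t**4 + 3*t**2)/(t**2 + 1)**2
The later steps are derived from this incorrect expression, so the error originates in Step 3.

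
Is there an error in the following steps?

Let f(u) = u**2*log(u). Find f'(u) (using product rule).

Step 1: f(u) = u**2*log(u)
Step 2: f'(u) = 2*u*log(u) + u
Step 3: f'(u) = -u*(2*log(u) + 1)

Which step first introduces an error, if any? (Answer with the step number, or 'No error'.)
Step 3

Step 3 is incorrect due to a sign flip.
The step shows: -u*(2*log(u) + 1)
The correct value should be: u*(2*log(u) + 1)

Explanation: The sign of the whole expression was flipped: the term u*(2*log(u) + 1) was incorrectly written as -u*(2*log(u) + 1)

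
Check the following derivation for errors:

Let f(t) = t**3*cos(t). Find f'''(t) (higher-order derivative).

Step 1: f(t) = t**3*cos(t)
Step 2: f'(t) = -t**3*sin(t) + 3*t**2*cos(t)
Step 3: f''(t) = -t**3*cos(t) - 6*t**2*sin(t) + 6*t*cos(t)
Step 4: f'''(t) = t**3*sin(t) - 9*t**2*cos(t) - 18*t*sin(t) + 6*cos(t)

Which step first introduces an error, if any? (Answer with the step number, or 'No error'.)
No error

All steps in this derivation are correct.
The final answer f'''(t) = t**3*sin(t) - 9*t**2*cos(t) - 18*t*sin(t) + 6*cos(t) is valid.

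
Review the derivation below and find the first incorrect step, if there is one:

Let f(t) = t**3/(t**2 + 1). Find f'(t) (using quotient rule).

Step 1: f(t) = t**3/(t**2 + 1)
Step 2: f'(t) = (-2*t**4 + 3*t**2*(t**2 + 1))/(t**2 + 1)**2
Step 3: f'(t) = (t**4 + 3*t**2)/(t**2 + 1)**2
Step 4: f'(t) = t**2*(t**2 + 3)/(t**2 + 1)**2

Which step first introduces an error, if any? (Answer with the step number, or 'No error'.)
No error

All steps in this derivation are correct.
The final answer f'(t) = t**2*(t**2 + 3)/(t**2 + 1)**2 is valid.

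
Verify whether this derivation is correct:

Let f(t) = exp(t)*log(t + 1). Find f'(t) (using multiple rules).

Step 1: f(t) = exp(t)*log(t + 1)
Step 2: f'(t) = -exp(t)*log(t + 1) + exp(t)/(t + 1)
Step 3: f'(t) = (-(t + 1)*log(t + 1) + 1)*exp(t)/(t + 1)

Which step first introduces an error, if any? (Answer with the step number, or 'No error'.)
Step 2

Step 2 is incorrect due to a sign flip.
The step shows: -exp(t)*log(t + 1) + exp(t)/(t + 1)
The correct value should be: exp(t)*log(t + 1) + exp(t)/(t + 1)

Explanation: The sign of one term was flipped: the term exp(t)*log(t + 1) was incorrectly written as -exp(t)*log(t + 1)
The later steps are derived from this incorrect expression, so the error originates in Step 2.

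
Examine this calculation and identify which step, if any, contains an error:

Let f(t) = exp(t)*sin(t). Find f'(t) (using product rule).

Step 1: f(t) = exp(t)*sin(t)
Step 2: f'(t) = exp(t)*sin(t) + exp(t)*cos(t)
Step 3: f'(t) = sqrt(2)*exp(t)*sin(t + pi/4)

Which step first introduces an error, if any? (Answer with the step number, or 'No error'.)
No error

All steps in this derivation are correct.
The final answer f'(t) = sqrt(2)*exp(t)*sin(t + pi/4) is valid.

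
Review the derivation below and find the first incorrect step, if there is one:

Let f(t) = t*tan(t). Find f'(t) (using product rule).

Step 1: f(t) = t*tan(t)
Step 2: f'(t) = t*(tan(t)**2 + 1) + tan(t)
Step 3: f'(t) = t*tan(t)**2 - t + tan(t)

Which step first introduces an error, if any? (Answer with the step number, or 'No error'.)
Step 3

Step 3 is incorrect due to a sign flip.
The step shows: t*tan(t)**2 - t + tan(t)
The correct value should be: t*tan(t)**2 + t + tan(t)

Explanation: The sign of one term was flipped: the term t was incorrectly written as -t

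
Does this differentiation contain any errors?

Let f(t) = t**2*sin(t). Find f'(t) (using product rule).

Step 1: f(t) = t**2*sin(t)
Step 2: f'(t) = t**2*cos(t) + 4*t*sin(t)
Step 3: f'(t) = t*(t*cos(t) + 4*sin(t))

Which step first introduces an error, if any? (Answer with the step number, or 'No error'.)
Step 2

Step 2 is incorrect due to a wrong coefficient.
The step shows: t**2*cos(t) + 4*t*sin(t)
The correct value should be: t**2*cos(t) + 2*t*sin(t)

Explanation: The coefficient 2 was incorrectly written as 4: the term 2*t*sin(t) was incorrectly written as 4*t*sin(t)
The later steps are derived from this incorrect expression, so the error originates in Step 2.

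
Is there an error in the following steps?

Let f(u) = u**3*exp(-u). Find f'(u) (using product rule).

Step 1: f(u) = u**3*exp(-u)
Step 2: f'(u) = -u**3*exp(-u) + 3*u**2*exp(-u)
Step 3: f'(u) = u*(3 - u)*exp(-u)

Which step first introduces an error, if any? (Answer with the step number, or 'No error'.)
Step 3

Step 3 is incorrect due to a wrong exponent.
The step shows: u*(3 - u)*exp(-u)
The correct value should be: u**2*(3 - u)*exp(-u)

Explanation: The exponent 2 on u was incorrectly written as 1: the term u**2*(3 - u)*exp(-u) was incorrectly written as u*(3 - u)*exp(-u)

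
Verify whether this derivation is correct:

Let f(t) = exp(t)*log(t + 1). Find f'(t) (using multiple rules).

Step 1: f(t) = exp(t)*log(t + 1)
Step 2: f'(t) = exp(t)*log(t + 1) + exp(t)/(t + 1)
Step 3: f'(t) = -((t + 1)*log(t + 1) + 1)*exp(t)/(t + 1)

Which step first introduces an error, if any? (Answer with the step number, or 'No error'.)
Step 3

Step 3 is incorrect due to a sign flip.
The step shows: -((t + 1)*log(t + 1) + 1)*exp(t)/(t + 1)
The correct value should be: ((t + 1)*log(t + 1) + 1)*exp(t)/(t + 1)

Explanation: The sign of the whole expression was flipped: the term ((t + 1)*log(t + 1) + 1)*exp(t)/(t + 1) was incorrectly written as -((t + 1)*log(t + 1) + 1)*exp(t)/(t + 1)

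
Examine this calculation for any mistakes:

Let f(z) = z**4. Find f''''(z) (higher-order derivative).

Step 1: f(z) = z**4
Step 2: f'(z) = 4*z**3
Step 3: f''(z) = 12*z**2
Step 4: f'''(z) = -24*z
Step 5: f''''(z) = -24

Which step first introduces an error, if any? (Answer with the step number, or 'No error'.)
Step 4

Step 4 is incorrect due to a sign flip.
The step shows: -24*z
The correct value should be: 24*z

Explanation: The sign of the whole expression was flipped: the term 24*z was incorrectly written as -24*z
The later steps are derived from this incorrect expression, so the error originates in Step 4.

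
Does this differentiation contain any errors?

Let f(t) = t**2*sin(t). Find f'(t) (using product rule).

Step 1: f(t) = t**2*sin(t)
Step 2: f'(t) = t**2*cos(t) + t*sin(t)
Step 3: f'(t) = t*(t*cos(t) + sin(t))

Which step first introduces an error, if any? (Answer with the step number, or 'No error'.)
Step 2

Step 2 is incorrect due to a wrong coefficient.
The step shows: t**2*cos(t) + t*sin(t)
The correct value should be: t**2*cos(t) + 2*t*sin(t)

Explanation: The coefficient 2 was incorrectly written as 1: the term 2*t*sin(t) was incorrectly written as t*sin(t)
The later steps are derived from this incorrect expression, so the error originates in Step 2.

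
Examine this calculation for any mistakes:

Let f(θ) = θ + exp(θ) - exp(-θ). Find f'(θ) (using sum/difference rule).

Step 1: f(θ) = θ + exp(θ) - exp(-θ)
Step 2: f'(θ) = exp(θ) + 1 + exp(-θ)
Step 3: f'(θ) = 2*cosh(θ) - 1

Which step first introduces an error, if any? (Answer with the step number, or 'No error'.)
Step 3

Step 3 is incorrect due to a sign flip.
The step shows: 2*cosh(θ) - 1
The correct value should be: 2*cosh(θ) + 1

Explanation: The sign of one term was flipped: the term 1 was incorrectly written as -1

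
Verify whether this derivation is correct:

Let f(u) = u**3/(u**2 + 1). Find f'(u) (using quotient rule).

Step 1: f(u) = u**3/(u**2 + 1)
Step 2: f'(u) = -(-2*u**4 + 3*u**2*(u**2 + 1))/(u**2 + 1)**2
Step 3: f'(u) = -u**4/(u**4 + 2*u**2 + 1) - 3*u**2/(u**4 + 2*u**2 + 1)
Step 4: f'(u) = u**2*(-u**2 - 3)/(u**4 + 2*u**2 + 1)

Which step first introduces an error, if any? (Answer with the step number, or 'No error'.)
Step 2

Step 2 is incorrect due to a sign flip.
The step shows: -(-2*u**4 + 3*u**2*(u**2 + 1))/(u**2 + 1)**2
The correct value should be: (-2*u**4 + 3*u**2*(u**2 + 1))/(u**2 + 1)**2

Explanation: The sign of the whole expression was flipped: the term (-2*u**4 + 3*u**2*(u**2 + 1))/(u**2 + 1)**2 was incorrectly written as -(-2*u**4 + 3*u**2*(u**2 + 1))/(u**2 + 1)**2
The later steps are derived from this incorrect expression, so the error originates in Step 2.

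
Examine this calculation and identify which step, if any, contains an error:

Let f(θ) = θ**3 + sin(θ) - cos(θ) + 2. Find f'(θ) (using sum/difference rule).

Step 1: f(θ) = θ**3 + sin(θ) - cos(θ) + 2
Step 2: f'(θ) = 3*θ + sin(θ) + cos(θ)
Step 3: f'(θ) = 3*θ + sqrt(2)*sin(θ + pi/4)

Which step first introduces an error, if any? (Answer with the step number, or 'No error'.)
Step 2

Step 2 is incorrect due to a wrong exponent.
The step shows: 3*θ + sin(θ) + cos(θ)
The correct value should be: 3*θ**2 + sin(θ) + cos(θ)

Explanation: The exponent 2 on θ was incorrectly written as 1: the term 3*θ**2 was incorrectly written as 3*θ
The later steps are derived from this incorrect expression, so the error originates in Step 2.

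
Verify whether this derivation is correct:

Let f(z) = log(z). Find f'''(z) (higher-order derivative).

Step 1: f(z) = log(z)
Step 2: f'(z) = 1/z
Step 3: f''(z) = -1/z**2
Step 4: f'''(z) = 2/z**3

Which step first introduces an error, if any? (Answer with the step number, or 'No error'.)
No error

All steps in this derivation are correct.
The final answer f'''(z) = 2/z**3 is valid.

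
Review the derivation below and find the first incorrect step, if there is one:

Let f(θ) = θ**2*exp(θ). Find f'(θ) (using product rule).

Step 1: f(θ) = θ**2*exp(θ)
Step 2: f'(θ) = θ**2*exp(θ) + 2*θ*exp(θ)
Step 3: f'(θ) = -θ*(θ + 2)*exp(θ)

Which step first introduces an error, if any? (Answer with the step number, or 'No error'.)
Step 3

Step 3 is incorrect due to a sign flip.
The step shows: -θ*(θ + 2)*exp(θ)
The correct value should be: θ*(θ + 2)*exp(θ)

Explanation: The sign of the whole expression was flipped: the term θ*(θ + 2)*exp(θ) was incorrectly written as -θ*(θ + 2)*exp(θ)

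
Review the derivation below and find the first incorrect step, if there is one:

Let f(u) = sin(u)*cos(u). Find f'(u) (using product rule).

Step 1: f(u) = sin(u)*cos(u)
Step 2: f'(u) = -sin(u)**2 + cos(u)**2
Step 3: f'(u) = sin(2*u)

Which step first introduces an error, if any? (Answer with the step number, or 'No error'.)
Step 3

Step 3 is incorrect due to a wrong trig function.
The step shows: sin(2*u)
The correct value should be: cos(2*u)

Explanation: cos(2*u) was incorrectly written as sin(2*u): the term cos(2*u) was incorrectly written as sin(2*u)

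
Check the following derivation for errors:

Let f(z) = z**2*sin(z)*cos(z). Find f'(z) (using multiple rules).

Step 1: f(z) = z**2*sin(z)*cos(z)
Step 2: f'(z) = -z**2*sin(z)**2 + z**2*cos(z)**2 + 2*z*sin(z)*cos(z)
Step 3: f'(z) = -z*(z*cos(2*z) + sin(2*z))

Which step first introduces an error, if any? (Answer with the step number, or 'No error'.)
Step 3

Step 3 is incorrect due to a sign flip.
The step shows: -z*(z*cos(2*z) + sin(2*z))
The correct value should be: z*(z*cos(2*z) + sin(2*z))

Explanation: The sign of the whole expression was flipped: the term z*(z*cos(2*z) + sin(2*z)) was incorrectly written as -z*(z*cos(2*z) + sin(2*z))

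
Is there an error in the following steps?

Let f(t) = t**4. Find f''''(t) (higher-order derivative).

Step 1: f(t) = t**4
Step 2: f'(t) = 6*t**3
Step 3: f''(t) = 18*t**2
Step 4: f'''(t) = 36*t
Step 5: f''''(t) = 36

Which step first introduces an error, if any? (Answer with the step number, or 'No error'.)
Step 2

Step 2 is incorrect due to a wrong coefficient.
The step shows: 6*t**3
The correct value should be: 4*t**3

Explanation: The coefficient 4 was incorrectly written as 6: the term 4*t**3 was incorrectly written as 6*t**3
The later steps are derived from this incorrect expression, so the error originates in Step 2.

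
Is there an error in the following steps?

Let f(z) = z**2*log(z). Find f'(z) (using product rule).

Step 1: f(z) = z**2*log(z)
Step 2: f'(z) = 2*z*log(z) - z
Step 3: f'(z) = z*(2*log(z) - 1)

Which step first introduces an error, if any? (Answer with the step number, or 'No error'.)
Step 2

Step 2 is incorrect due to a sign flip.
The step shows: 2*z*log(z) - z
The correct value should be: 2*z*log(z) + z

Explanation: The sign of one term was flipped: the term z was incorrectly written as -z
The later steps are derived from this incorrect expression, so the error originates in Step 2.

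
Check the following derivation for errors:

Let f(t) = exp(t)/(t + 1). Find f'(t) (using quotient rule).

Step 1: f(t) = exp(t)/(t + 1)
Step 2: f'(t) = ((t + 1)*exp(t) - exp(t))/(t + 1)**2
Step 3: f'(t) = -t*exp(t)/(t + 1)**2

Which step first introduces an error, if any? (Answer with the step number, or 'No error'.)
Step 3

Step 3 is incorrect due to a sign flip.
The step shows: -t*exp(t)/(t + 1)**2
The correct value should be: t*exp(t)/(t + 1)**2

Explanation: The sign of the whole expression was flipped: the term t*exp(t)/(t + 1)**2 was incorrectly written as -t*exp(t)/(t + 1)**2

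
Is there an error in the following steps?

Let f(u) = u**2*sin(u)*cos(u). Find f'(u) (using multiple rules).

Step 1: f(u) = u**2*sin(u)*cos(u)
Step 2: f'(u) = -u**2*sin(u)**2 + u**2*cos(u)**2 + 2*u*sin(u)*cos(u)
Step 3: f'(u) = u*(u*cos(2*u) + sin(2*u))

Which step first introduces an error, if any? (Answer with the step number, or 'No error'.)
No error

All steps in this derivation are correct.
The final answer f'(u) = u*(u*cos(2*u) + sin(2*u)) is valid.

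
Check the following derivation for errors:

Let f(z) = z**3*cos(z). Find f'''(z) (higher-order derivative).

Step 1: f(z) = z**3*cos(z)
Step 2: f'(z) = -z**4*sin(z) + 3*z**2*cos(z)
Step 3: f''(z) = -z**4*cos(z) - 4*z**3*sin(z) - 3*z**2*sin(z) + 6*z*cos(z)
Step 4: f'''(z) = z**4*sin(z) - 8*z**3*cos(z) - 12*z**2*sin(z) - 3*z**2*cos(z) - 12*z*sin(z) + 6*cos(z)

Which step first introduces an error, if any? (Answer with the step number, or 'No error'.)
Step 2

Step 2 is incorrect due to a wrong exponent.
The step shows: -z**4*sin(z) + 3*z**2*cos(z)
The correct value should be: -z**3*sin(z) + 3*z**2*cos(z)

Explanation: The exponent 3 on z was incorrectly written as 4: the term -z**3*sin(z) was incorrectly written as -z**4*sin(z)
The later steps are derived from this incorrect expression, so the error originates in Step 2.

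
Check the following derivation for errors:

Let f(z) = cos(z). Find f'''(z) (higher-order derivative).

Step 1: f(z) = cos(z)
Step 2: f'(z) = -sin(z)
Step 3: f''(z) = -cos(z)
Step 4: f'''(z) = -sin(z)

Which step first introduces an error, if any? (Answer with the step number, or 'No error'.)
Step 4

Step 4 is incorrect due to a sign flip.
The step shows: -sin(z)
The correct value should be: sin(z)

Explanation: The sign of the whole expression was flipped: the term sin(z) was incorrectly written as -sin(z)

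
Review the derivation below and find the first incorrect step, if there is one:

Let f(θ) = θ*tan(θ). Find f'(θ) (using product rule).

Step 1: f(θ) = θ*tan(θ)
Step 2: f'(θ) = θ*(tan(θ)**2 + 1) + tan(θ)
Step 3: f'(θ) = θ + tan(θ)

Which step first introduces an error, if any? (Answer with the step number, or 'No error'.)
Step 3

Step 3 is incorrect due to a dropped term.
The step shows: θ + tan(θ)
The correct value should be: θ*tan(θ)**2 + θ + tan(θ)

Explanation: A term was dropped: the term θ*tan(θ)**2 was incorrectly omitted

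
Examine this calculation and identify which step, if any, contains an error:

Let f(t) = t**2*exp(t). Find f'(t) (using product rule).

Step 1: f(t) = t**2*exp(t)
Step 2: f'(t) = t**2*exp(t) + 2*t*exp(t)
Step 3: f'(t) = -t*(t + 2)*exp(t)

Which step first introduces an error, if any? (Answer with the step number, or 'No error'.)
Step 3

Step 3 is incorrect due to a sign flip.
The step shows: -t*(t + 2)*exp(t)
The correct value should be: t*(t + 2)*exp(t)

Explanation: The sign of the whole expression was flipped: the term t*(t + 2)*exp(t) was incorrectly written as -t*(t + 2)*exp(t)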